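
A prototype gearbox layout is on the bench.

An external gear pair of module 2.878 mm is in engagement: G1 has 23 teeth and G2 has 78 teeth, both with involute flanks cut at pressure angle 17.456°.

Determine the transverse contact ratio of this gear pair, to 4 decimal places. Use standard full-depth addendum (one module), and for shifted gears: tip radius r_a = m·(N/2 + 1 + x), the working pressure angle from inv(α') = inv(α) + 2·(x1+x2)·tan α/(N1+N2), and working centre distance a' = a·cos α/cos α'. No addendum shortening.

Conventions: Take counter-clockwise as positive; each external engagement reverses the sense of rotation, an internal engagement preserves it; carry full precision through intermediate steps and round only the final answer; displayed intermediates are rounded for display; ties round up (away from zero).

1.8470

topology: single-mesh involute geometry — m = 2.878, 23T/78T pair
base radii: r_b1 = 31.572804, r_b2 = 107.072986
tip radii: r_a1 = 35.975000, r_a2 = 115.120000
no profile shift: α' = α, a' = a
action lengths: √(r_a1²−r_b1²) = 17.244092, √(r_a2²−r_b2²) = 42.284632
base pitch p_b = π·m·cos α = 8.625121
CR = (17.244092 + 42.284632 − 145.339000·sin 17.45600°)/8.625121 = 1.847035
contact ratio ≈ 1.8470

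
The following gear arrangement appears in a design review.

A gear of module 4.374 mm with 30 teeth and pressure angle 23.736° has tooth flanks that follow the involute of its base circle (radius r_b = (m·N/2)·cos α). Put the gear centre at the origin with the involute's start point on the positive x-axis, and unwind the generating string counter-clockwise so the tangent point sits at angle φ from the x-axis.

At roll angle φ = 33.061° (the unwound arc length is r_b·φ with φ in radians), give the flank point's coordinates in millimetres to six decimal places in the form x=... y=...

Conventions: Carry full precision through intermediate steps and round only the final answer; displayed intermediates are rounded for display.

x=69.241702 y=3.719760

single-mesh involute tooth geometry (30T wheel at module 4.374)
pitch radius r_p = m·N/2 = 4.374·30/2 = 65.610000
base radius r_b = r_p·cos α = 65.610000·cos 23.736° = 60.060041
roll angle φ = 33.061° = 0.57702330 rad
x = r_b·(cos φ + φ·sin φ) = 69.241702
y = r_b·(sin φ − φ·cos φ) = 3.719760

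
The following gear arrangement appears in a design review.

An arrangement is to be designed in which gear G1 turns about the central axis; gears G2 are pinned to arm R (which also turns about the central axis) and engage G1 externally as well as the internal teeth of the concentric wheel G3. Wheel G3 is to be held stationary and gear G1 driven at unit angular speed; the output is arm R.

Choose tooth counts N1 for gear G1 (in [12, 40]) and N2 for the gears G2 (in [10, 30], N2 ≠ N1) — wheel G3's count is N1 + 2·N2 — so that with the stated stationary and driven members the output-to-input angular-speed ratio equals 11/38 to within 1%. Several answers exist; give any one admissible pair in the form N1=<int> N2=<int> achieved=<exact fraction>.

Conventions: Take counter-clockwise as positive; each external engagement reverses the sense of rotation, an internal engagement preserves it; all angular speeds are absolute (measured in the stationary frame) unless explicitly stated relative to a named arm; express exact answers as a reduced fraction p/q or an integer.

class = planetary set [ratio 11/38 wanted; Willis about the carrier]
Willis with ω_ring = 0: ω_arm/ω_sun = N1/(N1+N3); set equal to 11/38  ⇒  N3/N1 = 1/(11/38) − 1 = 27/11
N3 = N1 + 2·N2  ⇒  N2/N1 = (N3/N1 − 1)/2 = (27/11 − 1)/2 = 8/11
smallest multiple with N1 ≥ 12 and N2 ≥ 10: k = 2  ⇒  N1 = 2·11 = 22, N2 = 2·8 = 16 (N1 ≤ 40, N2 ≤ 30, N2 ≠ N1 ✓), N3 = 22 + 2·16 = 54
check: N1/(N1+N3) with N1 = 22, N3 = 54 gives 11/38; |achieved − target| = 0 ≤ 11/3800 ✓

N1=22 N2=16 achieved=11/38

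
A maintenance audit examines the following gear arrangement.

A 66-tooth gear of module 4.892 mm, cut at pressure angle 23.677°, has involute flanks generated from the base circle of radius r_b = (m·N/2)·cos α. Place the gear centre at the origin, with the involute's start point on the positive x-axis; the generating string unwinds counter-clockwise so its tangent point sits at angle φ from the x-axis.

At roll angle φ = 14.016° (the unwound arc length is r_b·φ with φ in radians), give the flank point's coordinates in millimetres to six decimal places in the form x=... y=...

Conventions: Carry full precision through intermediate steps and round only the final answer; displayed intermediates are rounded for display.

x=152.204678 y=0.717124

single-mesh involute tooth geometry (66T wheel at module 4.892)
pitch radius r_p = m·N/2 = 4.892·66/2 = 161.436000
base radius r_b = r_p·cos α = 161.436000·cos 23.677° = 147.846943
roll angle φ = 14.016° = 0.24462535 rad
x = r_b·(cos φ + φ·sin φ) = 152.204678
y = r_b·(sin φ − φ·cos φ) = 0.717124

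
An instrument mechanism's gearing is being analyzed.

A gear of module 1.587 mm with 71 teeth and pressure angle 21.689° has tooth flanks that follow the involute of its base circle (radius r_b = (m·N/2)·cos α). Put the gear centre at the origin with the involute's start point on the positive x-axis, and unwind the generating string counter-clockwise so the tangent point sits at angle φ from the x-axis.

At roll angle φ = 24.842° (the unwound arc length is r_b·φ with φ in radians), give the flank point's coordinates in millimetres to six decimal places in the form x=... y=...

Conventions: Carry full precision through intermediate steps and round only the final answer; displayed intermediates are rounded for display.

x=57.041641 y=1.395727

topology: single-mesh involute geometry — m = 1.587, N = 71
pitch radius r_p = m·N/2 = 1.587·71/2 = 56.338500
base radius r_b = r_p·cos α = 56.338500·cos 21.689° = 52.349934
roll angle φ = 24.842° = 0.43357469 rad
x = r_b·(cos φ + φ·sin φ) = 57.041641
y = r_b·(sin φ − φ·cos φ) = 1.395727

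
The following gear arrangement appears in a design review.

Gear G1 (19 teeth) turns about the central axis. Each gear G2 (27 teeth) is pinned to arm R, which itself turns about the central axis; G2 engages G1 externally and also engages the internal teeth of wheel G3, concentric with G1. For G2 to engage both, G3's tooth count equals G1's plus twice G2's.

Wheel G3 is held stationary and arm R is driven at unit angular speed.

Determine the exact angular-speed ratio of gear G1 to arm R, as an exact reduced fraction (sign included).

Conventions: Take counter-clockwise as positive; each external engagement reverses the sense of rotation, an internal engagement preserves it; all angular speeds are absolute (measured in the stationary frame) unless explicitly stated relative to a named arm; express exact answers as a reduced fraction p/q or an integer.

class = planetary set [G3 = 19+2·27 = 73; Willis about the carrier]
ring teeth: 19 + 2·27 = 73
19(ω_sun−ω_arm) = −73(ω_ring−ω_arm),  ω_ring = 0, ω_arm = 1
ω_sun = 1 − (73/19)(0−1) = 92/19
ω_out/ω_in = 92/19

92/19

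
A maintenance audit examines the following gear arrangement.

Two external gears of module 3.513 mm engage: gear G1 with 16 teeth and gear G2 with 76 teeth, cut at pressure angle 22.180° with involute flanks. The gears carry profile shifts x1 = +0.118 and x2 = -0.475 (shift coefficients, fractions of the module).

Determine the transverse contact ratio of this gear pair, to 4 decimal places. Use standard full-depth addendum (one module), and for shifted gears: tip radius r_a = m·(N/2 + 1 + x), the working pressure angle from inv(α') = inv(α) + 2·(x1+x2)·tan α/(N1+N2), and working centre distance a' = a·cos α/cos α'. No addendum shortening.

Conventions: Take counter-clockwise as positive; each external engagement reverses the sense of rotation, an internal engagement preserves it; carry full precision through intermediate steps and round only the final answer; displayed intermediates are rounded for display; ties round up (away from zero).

recognized (one external pair, fixed centres): single-mesh tooth geometry, m = 3.513, N1 = 16, N2 = 76
base radii: r_b1 = 26.024372, r_b2 = 123.615767
tip radii: r_a1 = 32.031534, r_a2 = 135.338325
inv(α') = inv(22.180°) + 2·(+0.118-0.475)·tan α/(16+76) = 0.01740728  ⇒  α' = 21.02423°
a' = a·cos α / cos α' = 161.5980·cos 22.180°/cos 21.02423° = 160.312322
action lengths: √(r_a1²−r_b1²) = 18.674882, √(r_a2²−r_b2²) = 55.096319
base pitch p_b = π·m·cos α = 10.219747
CR = (18.674882 + 55.096319 − 160.312322·sin 21.02423°)/10.219747 = 1.590756
contact ratio ≈ 1.5908

1.5908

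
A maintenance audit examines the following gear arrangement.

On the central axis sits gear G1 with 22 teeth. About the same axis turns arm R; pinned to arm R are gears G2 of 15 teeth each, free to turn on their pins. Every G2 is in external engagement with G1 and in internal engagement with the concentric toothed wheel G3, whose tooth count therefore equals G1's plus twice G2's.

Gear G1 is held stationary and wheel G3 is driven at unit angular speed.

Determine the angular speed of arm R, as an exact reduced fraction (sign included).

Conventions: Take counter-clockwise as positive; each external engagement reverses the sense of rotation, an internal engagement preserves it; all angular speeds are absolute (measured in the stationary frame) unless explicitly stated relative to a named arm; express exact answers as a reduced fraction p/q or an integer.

26/37

class = planetary set [G3 = 22+2·15 = 52; Willis about the carrier]
ring teeth: 22 + 2·15 = 52
22(ω_sun−ω_arm) = −52(ω_ring−ω_arm),  ω_sun = 0, ω_ring = 1
22(0−ω_arm) = −52(1−ω_arm)  ⇒  74·ω_arm = 52  ⇒  ω_arm = 26/37
exact speed ratio = 26/37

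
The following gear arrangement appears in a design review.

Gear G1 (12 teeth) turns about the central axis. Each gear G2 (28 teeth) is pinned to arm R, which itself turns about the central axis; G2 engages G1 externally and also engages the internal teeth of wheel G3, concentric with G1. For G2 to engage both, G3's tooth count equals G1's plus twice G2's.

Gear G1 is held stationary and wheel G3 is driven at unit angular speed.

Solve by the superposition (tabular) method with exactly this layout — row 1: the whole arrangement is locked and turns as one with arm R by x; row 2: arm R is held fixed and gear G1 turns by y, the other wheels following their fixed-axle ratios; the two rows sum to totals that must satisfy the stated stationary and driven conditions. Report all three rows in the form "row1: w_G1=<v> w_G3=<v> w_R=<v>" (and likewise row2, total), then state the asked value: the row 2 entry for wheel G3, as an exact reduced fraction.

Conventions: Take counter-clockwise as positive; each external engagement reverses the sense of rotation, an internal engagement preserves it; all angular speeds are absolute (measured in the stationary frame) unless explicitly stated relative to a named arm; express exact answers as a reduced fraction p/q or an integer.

row1: w_G1=17/20 w_G3=17/20 w_R=17/20
row2: w_G1=-17/20 w_G3=3/20 w_R=0
total: w_G1=0 w_G3=1 w_R=17/20
asked value: 3/20

recognized (axles ride arm R): planetary set, 12/28/68 teeth
row 1 (train locked, turned with arm): all members turn x
superposition row 2 [arm held]: sun y, ring −(12/68)·y, arm 0
boundary: total ω_sun = x + y = 0 and total ω_ring = x − (12/68)·y = 1  ⇒  y = -17/20, x = 17/20
row 2 ring = −(12/68)·(-17/20) = 3/20
totals (row 1 + row 2): sun 17/20 + (-17/20) = 0, ring 17/20 + 3/20 = 1, arm 17/20 + 0 = 17/20
asked cell (row2, ring) = 3/20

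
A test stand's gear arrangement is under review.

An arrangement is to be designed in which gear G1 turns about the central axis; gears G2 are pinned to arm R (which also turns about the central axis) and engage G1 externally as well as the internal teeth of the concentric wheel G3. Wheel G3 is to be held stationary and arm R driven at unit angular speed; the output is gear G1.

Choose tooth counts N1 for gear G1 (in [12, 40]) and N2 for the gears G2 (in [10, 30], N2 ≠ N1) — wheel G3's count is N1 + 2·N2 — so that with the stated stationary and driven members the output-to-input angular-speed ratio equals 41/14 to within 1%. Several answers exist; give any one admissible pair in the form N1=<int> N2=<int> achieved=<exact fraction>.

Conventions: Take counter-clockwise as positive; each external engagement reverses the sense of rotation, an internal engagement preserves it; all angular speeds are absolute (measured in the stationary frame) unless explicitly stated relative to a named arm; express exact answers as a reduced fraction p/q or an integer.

N1=28 N2=13 achieved=41/14

design class (target 41/14): planetary set
Willis with ω_ring = 0: ω_sun/ω_arm = (N1+N3)/N1; set equal to 41/14  ⇒  N3/N1 = 41/14 − 1 = 27/14
N3 = N1 + 2·N2  ⇒  N2/N1 = (N3/N1 − 1)/2 = (27/14 − 1)/2 = 13/28
smallest multiple with N1 ≥ 12 and N2 ≥ 10: k = 1  ⇒  N1 = 1·28 = 28, N2 = 1·13 = 13 (N1 ≤ 40, N2 ≤ 30, N2 ≠ N1 ✓), N3 = 28 + 2·13 = 54
check: (N1+N3)/N1 with N1 = 28, N3 = 54 gives 41/14; |achieved − target| = 0 ≤ 41/1400 ✓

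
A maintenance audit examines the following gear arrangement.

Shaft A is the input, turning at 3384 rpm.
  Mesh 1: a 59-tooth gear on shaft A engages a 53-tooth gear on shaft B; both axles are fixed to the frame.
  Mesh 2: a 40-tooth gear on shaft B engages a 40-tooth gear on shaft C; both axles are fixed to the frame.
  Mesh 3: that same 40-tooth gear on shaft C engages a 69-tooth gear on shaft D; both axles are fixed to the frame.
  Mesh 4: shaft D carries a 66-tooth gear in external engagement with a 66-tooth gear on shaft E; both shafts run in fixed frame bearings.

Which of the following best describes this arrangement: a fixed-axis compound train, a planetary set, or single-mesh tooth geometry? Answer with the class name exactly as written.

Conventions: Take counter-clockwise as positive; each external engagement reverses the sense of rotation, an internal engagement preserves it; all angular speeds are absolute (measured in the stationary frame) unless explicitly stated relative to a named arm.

class = fixed-axis compound train [4 meshes; 4 ratios multiply, 4 sense flips]
classification: fixed-axis compound train

fixed-axis compound train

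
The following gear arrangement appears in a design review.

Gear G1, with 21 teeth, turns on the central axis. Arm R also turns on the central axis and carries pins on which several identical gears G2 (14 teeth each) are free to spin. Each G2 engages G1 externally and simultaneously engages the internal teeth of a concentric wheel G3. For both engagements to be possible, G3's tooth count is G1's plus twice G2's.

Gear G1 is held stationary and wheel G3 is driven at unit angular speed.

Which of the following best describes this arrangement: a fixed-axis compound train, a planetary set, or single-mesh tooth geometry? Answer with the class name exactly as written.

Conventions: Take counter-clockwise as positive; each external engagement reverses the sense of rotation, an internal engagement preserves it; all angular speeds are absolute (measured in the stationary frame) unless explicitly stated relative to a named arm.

planetary set

recognized (axles ride arm R): planetary set, 21/14/49 teeth
classification: planetary set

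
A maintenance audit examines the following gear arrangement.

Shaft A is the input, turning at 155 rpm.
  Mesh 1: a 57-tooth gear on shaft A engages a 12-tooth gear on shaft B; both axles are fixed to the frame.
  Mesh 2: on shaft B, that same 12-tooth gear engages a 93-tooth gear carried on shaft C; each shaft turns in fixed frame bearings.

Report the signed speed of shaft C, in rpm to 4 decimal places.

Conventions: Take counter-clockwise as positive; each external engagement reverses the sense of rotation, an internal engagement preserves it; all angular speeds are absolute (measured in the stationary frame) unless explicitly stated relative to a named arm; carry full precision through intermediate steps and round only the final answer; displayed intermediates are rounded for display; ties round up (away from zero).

class = fixed-axis compound train [2 meshes; 2 ratios multiply, 2 sense flips]
mesh 1 [57T→12T]: ω = 155.0000×57/12 = 736.2500 rpm, sense flips to −
mesh 2 [12T→93T]: ω = 736.2500×12/93 = 95.0000 rpm, sense flips to +
signed output speed = +95.0000 rpm

+95.0000 rpm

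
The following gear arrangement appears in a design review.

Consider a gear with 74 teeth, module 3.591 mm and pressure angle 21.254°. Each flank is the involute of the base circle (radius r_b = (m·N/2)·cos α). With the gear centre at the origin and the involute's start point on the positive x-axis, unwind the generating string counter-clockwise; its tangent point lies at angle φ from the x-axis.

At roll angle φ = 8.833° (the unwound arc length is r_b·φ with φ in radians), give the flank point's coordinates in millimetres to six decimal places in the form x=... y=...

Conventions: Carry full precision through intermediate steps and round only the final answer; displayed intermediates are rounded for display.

class = single-mesh tooth geometry [base-circle involute, m = 3.591, 74T]
pitch radius r_p = m·N/2 = 3.591·74/2 = 132.867000
base radius r_b = r_p·cos α = 132.867000·cos 21.254° = 123.829727
roll angle φ = 8.833° = 0.15416493 rad
x = r_b·(cos φ + φ·sin φ) = 125.292515
y = r_b·(sin φ − φ·cos φ) = 0.150879

x=125.292515 y=0.150879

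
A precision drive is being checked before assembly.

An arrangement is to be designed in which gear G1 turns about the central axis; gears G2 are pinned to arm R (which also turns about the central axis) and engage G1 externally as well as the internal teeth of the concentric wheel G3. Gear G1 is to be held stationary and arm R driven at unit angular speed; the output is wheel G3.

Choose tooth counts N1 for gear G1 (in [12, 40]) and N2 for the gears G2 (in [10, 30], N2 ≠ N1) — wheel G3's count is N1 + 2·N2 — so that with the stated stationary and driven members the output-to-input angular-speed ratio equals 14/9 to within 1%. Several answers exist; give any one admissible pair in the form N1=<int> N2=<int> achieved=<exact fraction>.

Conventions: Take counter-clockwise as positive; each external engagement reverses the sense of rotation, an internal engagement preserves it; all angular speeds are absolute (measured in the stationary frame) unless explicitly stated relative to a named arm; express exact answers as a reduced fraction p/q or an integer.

N1=25 N2=10 achieved=14/9

class = planetary set [ratio 14/9 wanted; Willis about the carrier]
Willis with ω_sun = 0: ω_ring/ω_arm = (N1+N3)/N3; set equal to 14/9  ⇒  N3/N1 = 1/(14/9 − 1) = 9/5
N3 = N1 + 2·N2  ⇒  N2/N1 = (N3/N1 − 1)/2 = (9/5 − 1)/2 = 2/5
smallest multiple with N1 ≥ 12 and N2 ≥ 10: k = 5  ⇒  N1 = 5·5 = 25, N2 = 5·2 = 10 (N1 ≤ 40, N2 ≤ 30, N2 ≠ N1 ✓), N3 = 25 + 2·10 = 45
check: (N1+N3)/N3 with N1 = 25, N3 = 45 gives 14/9; |achieved − target| = 0 ≤ 7/450 ✓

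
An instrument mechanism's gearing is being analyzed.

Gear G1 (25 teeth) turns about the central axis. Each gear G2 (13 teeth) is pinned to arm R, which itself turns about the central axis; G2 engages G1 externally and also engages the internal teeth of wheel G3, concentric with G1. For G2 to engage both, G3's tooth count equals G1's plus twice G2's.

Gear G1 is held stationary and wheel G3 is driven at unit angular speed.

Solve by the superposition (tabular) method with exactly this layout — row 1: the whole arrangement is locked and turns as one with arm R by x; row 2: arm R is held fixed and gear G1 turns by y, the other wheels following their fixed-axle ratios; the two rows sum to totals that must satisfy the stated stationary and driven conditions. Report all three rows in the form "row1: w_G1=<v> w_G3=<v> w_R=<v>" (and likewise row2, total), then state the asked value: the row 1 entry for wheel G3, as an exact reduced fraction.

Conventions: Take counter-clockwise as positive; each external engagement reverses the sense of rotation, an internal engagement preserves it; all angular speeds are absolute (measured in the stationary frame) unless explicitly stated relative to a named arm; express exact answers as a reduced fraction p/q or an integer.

row1: w_G1=51/76 w_G3=51/76 w_R=51/76
row2: w_G1=-51/76 w_G3=25/76 w_R=0
total: w_G1=0 w_G3=1 w_R=51/76
asked value: 51/76

recognized (axles ride arm R): planetary set, 25/13/51 teeth
row 1 (train locked, turned with arm): all members turn x
row 2 (arm held, sun turns y): ω_ring = −(25/51)·y, ω_arm = 0
boundary: total ω_sun = x + y = 0 and total ω_ring = x − (25/51)·y = 1  ⇒  y = -51/76, x = 51/76
row 2 ring = −(25/51)·(-51/76) = 25/76
totals (row 1 + row 2): sun 51/76 + (-51/76) = 0, ring 51/76 + 25/76 = 1, arm 51/76 + 0 = 51/76
asked cell (row1, ring) = 51/76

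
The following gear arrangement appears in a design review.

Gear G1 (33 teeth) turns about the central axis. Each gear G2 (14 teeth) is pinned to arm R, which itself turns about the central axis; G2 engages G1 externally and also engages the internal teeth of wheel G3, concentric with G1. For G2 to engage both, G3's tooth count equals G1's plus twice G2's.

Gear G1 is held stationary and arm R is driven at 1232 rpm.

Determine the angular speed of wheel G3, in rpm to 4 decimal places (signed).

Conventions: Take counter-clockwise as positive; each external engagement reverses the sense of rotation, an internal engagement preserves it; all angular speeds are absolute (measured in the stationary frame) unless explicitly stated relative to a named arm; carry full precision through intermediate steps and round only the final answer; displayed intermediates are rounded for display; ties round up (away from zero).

topology: planetary set — G1 33T / G2 14T / G3 61T, arm = carrier (Willis)
normalise by the input: solve with ω_arm = 1, then scale by 1232 rpm
ring teeth: 33 + 2·14 = 61
33(ω_sun−ω_arm) = −61(ω_ring−ω_arm),  ω_sun = 0, ω_arm = 1
ω_ring = 1 − (33/61)(0−1) = 94/61
scale: ω_ring = 94/61 × 1232 rpm = +1898.4918 rpm

+1898.4918 rpm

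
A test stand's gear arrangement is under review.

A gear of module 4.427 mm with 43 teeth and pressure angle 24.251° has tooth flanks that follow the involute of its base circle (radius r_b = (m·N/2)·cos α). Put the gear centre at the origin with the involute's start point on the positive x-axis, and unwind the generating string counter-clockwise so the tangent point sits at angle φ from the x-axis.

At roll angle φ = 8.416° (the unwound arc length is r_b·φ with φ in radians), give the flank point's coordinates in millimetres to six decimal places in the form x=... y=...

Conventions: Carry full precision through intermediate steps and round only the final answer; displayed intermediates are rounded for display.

x=87.712427 y=0.091478

topology: single-mesh involute geometry — m = 4.427, N = 43
pitch radius r_p = m·N/2 = 4.427·43/2 = 95.180500
base radius r_b = r_p·cos α = 95.180500·cos 24.251° = 86.781285
roll angle φ = 8.416° = 0.14688691 rad
x = r_b·(cos φ + φ·sin φ) = 87.712427
y = r_b·(sin φ − φ·cos φ) = 0.091478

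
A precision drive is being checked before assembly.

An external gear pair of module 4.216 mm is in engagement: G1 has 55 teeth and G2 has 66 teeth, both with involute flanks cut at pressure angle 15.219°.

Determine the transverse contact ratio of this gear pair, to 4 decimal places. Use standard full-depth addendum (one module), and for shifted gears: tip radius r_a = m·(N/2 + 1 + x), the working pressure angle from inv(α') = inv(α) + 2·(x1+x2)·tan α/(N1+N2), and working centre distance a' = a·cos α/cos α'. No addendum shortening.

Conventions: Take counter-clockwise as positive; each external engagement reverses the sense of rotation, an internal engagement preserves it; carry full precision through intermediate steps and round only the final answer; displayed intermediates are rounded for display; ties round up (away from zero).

2.1225

topology: single-mesh involute geometry — m = 4.216, 55T/66T pair
base radii: r_b1 = 111.873926, r_b2 = 134.248711
tip radii: r_a1 = 120.156000, r_a2 = 143.344000
no profile shift: α' = α, a' = a
action lengths: √(r_a1²−r_b1²) = 43.837074, √(r_a2²−r_b2²) = 50.247248
base pitch p_b = π·m·cos α = 12.780447
CR = (43.837074 + 50.247248 − 255.068000·sin 15.21900°)/12.780447 = 2.122510
contact ratio ≈ 2.1225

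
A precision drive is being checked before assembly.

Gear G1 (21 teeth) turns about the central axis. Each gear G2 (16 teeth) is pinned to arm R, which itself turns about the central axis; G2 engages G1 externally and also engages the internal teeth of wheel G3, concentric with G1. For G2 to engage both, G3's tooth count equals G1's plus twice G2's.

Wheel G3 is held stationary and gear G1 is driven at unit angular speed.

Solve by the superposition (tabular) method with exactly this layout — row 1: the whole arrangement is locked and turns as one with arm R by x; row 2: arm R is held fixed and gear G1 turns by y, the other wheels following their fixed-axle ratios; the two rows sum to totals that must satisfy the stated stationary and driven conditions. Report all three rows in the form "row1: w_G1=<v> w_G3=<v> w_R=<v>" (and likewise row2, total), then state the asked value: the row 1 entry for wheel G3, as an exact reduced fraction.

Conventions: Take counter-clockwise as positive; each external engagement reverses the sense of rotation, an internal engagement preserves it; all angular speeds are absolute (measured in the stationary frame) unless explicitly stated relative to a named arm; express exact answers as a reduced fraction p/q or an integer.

row1: w_G1=21/74 w_G3=21/74 w_R=21/74
row2: w_G1=53/74 w_G3=-21/74 w_R=0
total: w_G1=1 w_G3=0 w_R=21/74
asked value: 21/74

recognized (axles ride arm R): planetary set, 21/16/53 teeth
superposition row 1 [locked train]: every member turns x
row 2 (arm held, sun turns y): ω_ring = −(21/53)·y, ω_arm = 0
boundary: total ω_ring = x − (21/53)·y = 0 and total ω_sun = x + y = 1  ⇒  y = 53/74, x = 21/74
row 2 ring = −(21/53)·53/74 = -21/74
totals (row 1 + row 2): sun 21/74 + 53/74 = 1, ring 21/74 + (-21/74) = 0, arm 21/74 + 0 = 21/74
asked cell (row1, ring) = 21/74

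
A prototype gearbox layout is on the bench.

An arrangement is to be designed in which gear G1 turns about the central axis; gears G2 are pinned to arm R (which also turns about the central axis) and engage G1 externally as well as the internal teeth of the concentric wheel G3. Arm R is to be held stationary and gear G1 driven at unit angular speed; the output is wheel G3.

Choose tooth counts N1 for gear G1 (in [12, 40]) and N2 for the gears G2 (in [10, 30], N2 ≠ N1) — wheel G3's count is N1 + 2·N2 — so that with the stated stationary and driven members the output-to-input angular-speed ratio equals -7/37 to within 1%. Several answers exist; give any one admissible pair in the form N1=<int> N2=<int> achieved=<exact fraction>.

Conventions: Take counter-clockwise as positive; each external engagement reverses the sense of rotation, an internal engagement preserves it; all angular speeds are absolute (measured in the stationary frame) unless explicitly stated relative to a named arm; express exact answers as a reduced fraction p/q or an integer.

N1=14 N2=30 achieved=-7/37

class = planetary set [ratio -7/37 wanted; Willis about the carrier]
Willis with ω_arm = 0: ω_ring/ω_sun = −N1/N3; set equal to -7/37  ⇒  N3/N1 = −1/(-7/37) = 37/7
N3 = N1 + 2·N2  ⇒  N2/N1 = (N3/N1 − 1)/2 = (37/7 − 1)/2 = 15/7
smallest multiple with N1 ≥ 12 and N2 ≥ 10: k = 2  ⇒  N1 = 2·7 = 14, N2 = 2·15 = 30 (N1 ≤ 40, N2 ≤ 30, N2 ≠ N1 ✓), N3 = 14 + 2·30 = 74
check: −N1/N3 with N1 = 14, N3 = 74 gives -7/37; |achieved − target| = 0 ≤ 7/3700 ✓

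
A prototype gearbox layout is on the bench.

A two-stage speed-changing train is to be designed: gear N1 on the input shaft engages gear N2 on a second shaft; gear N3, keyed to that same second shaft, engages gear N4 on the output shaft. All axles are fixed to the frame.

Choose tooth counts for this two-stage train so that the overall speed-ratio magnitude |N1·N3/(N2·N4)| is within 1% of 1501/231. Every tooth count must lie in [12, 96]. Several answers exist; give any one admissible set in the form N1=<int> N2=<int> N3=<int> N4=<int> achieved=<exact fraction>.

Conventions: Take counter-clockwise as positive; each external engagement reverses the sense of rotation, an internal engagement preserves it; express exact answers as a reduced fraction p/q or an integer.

N1=38 N2=14 N3=79 N4=33 achieved=1501/231

design class (target 1501/231): fixed-axis compound train
target = 1501/231 in lowest terms: an exact hit needs N1·N3 = k·1501 and N2·N4 = k·231 for one integer k, every count in [12, 96]; additionally prefer no 1:1 stage (N1 ≠ N2, N3 ≠ N4)
k = 1: no 1:1-free in-range split of k·1501 and k·231 into factor pairs; take k = 2
k = 2: N1·N3 = 3002 = 38·79, N2·N4 = 462 = 14·33
achieved = 38·79/(14·33) = 1501/231; |achieved − target| = 0 ≤ 1501/23100 ✓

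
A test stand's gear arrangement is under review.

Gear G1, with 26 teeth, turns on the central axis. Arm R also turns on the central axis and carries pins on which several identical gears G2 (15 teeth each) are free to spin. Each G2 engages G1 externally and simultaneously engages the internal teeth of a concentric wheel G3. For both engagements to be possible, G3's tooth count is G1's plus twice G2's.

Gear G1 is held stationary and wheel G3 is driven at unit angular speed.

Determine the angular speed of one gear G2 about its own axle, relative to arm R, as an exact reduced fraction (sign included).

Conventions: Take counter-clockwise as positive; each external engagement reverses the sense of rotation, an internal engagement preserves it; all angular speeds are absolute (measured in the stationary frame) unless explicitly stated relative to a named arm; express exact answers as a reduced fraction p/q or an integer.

topology: planetary set — G1 26T / G2 15T / G3 56T, arm = carrier (Willis)
ring teeth: 26 + 2·15 = 56
26(ω_sun−ω_arm) = −56(ω_ring−ω_arm),  ω_sun = 0, ω_ring = 1
26(0−ω_arm) = −56(1−ω_arm)  ⇒  82·ω_arm = 56  ⇒  ω_arm = 28/41
sun–planet mesh: 26·(0−28/41) = −15·(ω_p−ω_arm)  ⇒  ω_p−ω_arm = 728/615
exact speed ratio = 728/615

728/615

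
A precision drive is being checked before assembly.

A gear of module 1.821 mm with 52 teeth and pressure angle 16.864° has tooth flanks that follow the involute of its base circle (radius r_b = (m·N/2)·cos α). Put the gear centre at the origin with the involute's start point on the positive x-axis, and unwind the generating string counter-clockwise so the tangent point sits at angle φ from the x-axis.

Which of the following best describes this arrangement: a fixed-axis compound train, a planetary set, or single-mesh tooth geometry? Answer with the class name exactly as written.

recognized (one wheel, involute flank): single-mesh tooth geometry, m = 1.821, N = 52
classification: single-mesh tooth geometry

single-mesh tooth geometry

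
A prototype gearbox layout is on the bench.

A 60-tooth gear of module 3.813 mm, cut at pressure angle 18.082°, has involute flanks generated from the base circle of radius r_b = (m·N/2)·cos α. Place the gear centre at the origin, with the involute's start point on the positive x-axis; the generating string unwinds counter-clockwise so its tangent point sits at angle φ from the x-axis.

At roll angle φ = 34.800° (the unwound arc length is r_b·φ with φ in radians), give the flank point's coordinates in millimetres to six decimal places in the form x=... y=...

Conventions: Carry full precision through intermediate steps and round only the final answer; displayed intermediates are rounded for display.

x=126.985827 y=7.825892

recognized (one wheel, involute flank): single-mesh tooth geometry, m = 3.813, N = 60
pitch radius r_p = m·N/2 = 3.813·60/2 = 114.390000
base radius r_b = r_p·cos α = 114.390000·cos 18.082° = 108.740654
roll angle φ = 34.800° = 0.60737458 rad
x = r_b·(cos φ + φ·sin φ) = 126.985827
y = r_b·(sin φ − φ·cos φ) = 7.825892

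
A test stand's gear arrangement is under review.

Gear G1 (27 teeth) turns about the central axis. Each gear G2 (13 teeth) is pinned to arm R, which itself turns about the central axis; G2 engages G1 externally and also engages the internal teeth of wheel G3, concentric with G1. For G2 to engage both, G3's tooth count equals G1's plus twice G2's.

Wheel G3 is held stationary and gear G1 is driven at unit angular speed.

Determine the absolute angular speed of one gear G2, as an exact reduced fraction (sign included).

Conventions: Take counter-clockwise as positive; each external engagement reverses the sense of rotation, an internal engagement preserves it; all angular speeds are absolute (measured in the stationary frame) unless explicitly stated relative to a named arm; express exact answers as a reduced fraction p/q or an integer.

-27/26

class = planetary set [G3 = 27+2·13 = 53; Willis about the carrier]
ring teeth: 27 + 2·13 = 53
27(ω_sun−ω_arm) = −53(ω_ring−ω_arm),  ω_ring = 0, ω_sun = 1
27(1−ω_arm) = −53(0−ω_arm)  ⇒  80·ω_arm = 27  ⇒  ω_arm = 27/80
sun–planet mesh: 27·(1−27/80) = −13·(ω_p−ω_arm)  ⇒  ω_p−ω_arm = -1431/1040
ω_p = 27/80 − 1431/1040 = -27/26
exact speed ratio = -27/26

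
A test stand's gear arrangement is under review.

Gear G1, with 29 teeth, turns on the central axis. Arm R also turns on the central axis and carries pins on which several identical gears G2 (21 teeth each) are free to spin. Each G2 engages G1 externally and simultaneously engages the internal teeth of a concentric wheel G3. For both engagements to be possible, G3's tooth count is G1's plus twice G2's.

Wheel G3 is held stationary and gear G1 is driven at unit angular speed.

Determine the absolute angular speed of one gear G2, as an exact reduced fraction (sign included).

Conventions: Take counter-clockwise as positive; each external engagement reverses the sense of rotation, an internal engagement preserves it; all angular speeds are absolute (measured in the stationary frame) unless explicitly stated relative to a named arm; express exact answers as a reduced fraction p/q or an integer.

class = planetary set [G3 = 29+2·21 = 71; Willis about the carrier]
ring teeth: 29 + 2·21 = 71
29(ω_sun−ω_arm) = −71(ω_ring−ω_arm),  ω_ring = 0, ω_sun = 1
29(1−ω_arm) = −71(0−ω_arm)  ⇒  100·ω_arm = 29  ⇒  ω_arm = 29/100
sun–planet mesh: 29·(1−29/100) = −21·(ω_p−ω_arm)  ⇒  ω_p−ω_arm = -2059/2100
ω_p = 29/100 − 2059/2100 = -29/42
exact speed ratio = -29/42

-29/42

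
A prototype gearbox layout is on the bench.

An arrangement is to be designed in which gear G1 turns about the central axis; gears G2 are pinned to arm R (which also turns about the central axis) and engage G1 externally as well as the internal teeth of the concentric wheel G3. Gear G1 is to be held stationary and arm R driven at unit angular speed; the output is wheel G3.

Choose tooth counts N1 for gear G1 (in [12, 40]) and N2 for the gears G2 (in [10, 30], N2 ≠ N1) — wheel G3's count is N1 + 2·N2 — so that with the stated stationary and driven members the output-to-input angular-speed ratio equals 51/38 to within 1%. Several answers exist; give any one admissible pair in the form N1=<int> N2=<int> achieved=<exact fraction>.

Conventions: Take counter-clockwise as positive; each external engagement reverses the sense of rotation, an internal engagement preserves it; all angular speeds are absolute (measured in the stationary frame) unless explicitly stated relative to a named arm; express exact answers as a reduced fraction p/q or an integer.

topology: planetary set — design target 51/38, arm = carrier (Willis)
Willis with ω_sun = 0: ω_ring/ω_arm = (N1+N3)/N3; set equal to 51/38  ⇒  N3/N1 = 1/(51/38 − 1) = 38/13
N3 = N1 + 2·N2  ⇒  N2/N1 = (N3/N1 − 1)/2 = (38/13 − 1)/2 = 25/26
smallest multiple with N1 ≥ 12 and N2 ≥ 10: k = 1  ⇒  N1 = 1·26 = 26, N2 = 1·25 = 25 (N1 ≤ 40, N2 ≤ 30, N2 ≠ N1 ✓), N3 = 26 + 2·25 = 76
check: (N1+N3)/N3 with N1 = 26, N3 = 76 gives 51/38; |achieved − target| = 0 ≤ 51/3800 ✓

N1=26 N2=25 achieved=51/38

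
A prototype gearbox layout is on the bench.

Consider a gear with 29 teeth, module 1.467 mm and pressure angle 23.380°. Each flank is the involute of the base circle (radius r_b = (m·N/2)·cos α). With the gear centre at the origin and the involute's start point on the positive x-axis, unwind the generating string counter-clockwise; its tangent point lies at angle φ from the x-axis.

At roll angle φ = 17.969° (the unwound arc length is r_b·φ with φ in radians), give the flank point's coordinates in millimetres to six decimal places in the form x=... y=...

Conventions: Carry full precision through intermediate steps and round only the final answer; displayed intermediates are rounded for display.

class = single-mesh tooth geometry [base-circle involute, m = 1.467, 29T]
pitch radius r_p = m·N/2 = 1.467·29/2 = 21.271500
base radius r_b = r_p·cos α = 21.271500·cos 23.380° = 19.524965
roll angle φ = 17.969° = 0.31361821 rad
x = r_b·(cos φ + φ·sin φ) = 20.461686
y = r_b·(sin φ − φ·cos φ) = 0.198790

x=20.461686 y=0.198790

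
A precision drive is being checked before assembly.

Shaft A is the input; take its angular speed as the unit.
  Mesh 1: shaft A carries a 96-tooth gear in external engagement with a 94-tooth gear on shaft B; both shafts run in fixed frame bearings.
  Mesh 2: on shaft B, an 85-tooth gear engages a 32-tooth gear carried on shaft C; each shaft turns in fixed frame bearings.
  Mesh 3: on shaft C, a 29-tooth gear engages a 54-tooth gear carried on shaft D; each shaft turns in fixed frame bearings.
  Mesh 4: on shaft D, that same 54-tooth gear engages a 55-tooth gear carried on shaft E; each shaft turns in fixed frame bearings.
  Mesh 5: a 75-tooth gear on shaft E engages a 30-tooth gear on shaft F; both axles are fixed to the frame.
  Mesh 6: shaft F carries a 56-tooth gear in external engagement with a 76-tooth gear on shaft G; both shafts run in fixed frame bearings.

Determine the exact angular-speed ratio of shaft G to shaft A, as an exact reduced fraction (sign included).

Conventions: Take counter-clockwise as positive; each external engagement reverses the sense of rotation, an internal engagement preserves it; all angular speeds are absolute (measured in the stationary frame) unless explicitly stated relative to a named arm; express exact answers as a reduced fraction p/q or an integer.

class = fixed-axis compound train [6 meshes; 6 ratios multiply, 6 sense flips]
mesh 1 [96T→94T]: running ratio 48/47, sense −
mesh 2 [85T→32T]: running ratio 255/94, sense +
mesh 3 [29T→54T]: running ratio 2465/1692, sense −
mesh 4 [54T→55T]: running ratio 1479/1034, sense +
mesh 5 [75T→30T]: running ratio 7395/2068, sense −
mesh 6 [56T→76T]: running ratio 51765/19646, sense +
ω_out/ω_in = 51765/19646

51765/19646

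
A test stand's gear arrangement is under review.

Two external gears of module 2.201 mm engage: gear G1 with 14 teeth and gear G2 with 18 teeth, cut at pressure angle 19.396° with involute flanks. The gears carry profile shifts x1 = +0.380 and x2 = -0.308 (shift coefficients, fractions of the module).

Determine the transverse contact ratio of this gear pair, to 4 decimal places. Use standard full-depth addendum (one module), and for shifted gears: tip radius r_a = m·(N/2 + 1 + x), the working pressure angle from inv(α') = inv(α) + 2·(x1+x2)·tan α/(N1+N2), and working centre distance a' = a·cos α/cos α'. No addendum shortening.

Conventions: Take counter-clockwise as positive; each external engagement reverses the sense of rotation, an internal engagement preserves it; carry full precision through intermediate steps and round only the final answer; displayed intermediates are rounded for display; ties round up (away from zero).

1.4557

recognized (one external pair, fixed centres): single-mesh tooth geometry, m = 2.201, N1 = 14, N2 = 18
base radii: r_b1 = 14.532589, r_b2 = 18.684757
tip radii: r_a1 = 18.444380, r_a2 = 21.332092
inv(α') = inv(19.396°) + 2·(+0.380-0.308)·tan α/(14+18) = 0.01513741  ⇒  α' = 20.10024°
a' = a·cos α / cos α' = 35.2160·cos 19.396°/cos 20.10024° = 35.371738
action lengths: √(r_a1²−r_b1²) = 11.357773, √(r_a2²−r_b2²) = 10.292619
base pitch p_b = π·m·cos α = 6.522211
CR = (11.357773 + 10.292619 − 35.371738·sin 20.10024°)/6.522211 = 1.455705
contact ratio ≈ 1.4557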